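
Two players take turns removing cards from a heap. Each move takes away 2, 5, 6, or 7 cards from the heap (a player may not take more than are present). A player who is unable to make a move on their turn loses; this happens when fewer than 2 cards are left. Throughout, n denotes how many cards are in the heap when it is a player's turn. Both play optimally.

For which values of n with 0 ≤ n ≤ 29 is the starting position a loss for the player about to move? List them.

Positions with no move are L. A position that does have a move is losing for the player to move precisely when every available move leads to a winning position for the opponent. Fill in the labels:
n=0: no move → L
n=1: no move → L
n=2: →0(L), so W
n=3: →1(L), so W
n=4: →2(W) only, which is W, so L
n=5: →0(L), so W
n=6: →4(L), so W
n=7: →1(L), so W
n=8: →1(L), so W
n=9: →4(L), so W
n=10: →4(L), so W
n=11: →4(L), so W
n=12: →10(W), 7(W), 6(W), 5(W) — all W, so L
n=13: →11(W), 8(W), 7(W), 6(W) — all W, so L
n=14: →12(L), so W
n=15: →13(L), so W
n=16: →14(W), 11(W), 10(W), 9(W) — all W, so L
n=17: →12(L), so W
n=18: →16(L), so W
n=19: →13(L), so W
n=20: →13(L), so W
n=21: →16(L), so W
n=22: →16(L), so W
n=23: →16(L), so W
n=24: →22(W), 19(W), 18(W), 17(W) — all W, so L
n=25: →23(W), 20(W), 19(W), 18(W) — all W, so L
n=26: →24(L), so W
n=27: →25(L), so W
n=28: →26(W), 23(W), 22(W), 21(W) — all W, so L
n=29: →24(L), so W
The losing starting values of n are exactly the entries labelled L in this table (9 of them).

0, 1, 4, 12, 13, 16, 24, 25, 28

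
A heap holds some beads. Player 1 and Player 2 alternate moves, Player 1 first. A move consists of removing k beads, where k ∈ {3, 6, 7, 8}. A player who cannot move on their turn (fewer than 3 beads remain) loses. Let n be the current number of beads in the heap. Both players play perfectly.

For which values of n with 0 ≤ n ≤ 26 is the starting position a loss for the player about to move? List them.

Label each position W (a win for the player to move) or L (a loss). A position with no legal move is L; any other position is W exactly when some move reaches an L, and L when every move reaches a W.
n=0: no move → L
n=1: no move → L
n=2: no move → L
n=3: reaches L-position 0 → W
n=4: reaches L-position 1 → W
n=5: reaches L-position 2 → W
n=6: reaches L-position 0 → W
n=7: reaches L-position 1 → W
n=8: reaches L-position 2 → W
n=9: reaches L-position 2 → W
n=10: reaches L-position 2 → W
n=11: only reaches 8(W), 5(W), 4(W), 3(W), all W → L
n=12: only reaches 9(W), 6(W), 5(W), 4(W), all W → L
n=13: only reaches 10(W), 7(W), 6(W), 5(W), all W → L
n=14: reaches L-position 11 → W
n=15: reaches L-position 12 → W
n=16: reaches L-position 13 → W
n=17: reaches L-position 11 → W
n=18: reaches L-position 12 → W
n=19: reaches L-position 13 → W
n=20: reaches L-position 13 → W
n=21: reaches L-position 13 → W
n=22: only reaches 19(W), 16(W), 15(W), 14(W), all W → L
n=23: only reaches 20(W), 17(W), 16(W), 15(W), all W → L
n=24: only reaches 21(W), 18(W), 17(W), 16(W), all W → L
n=25: reaches L-position 22 → W
n=26: reaches L-position 23 → W
Reading off the rows marked L gives the requested list; there are 9 such values of n.

0, 1, 2, 11, 12, 13, 22, 23, 24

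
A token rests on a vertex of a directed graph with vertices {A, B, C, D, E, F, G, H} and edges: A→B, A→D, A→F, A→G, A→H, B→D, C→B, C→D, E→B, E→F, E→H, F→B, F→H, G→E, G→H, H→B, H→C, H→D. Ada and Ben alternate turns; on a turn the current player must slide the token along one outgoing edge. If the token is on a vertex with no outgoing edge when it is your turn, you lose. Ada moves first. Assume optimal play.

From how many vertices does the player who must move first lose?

3

Classify positions by backward induction: terminal positions (no move available) are L. From any other position, the mover wins iff some move reaches an L.
Every edge goes from a vertex to one that appears earlier in the order D, B, C, H, F, E, G, A, so processing vertices in that order labels each vertex after all of its successors.
D: no outgoing edge → L
B: W (go to D, an L position)
C: W (go to D, an L position)
H: W (go to D, an L position)
F: L (options H(W), B(W) are all W)
E: W (go to F, an L position)
G: L (options E(W), H(W) are all W)
A: W (go to G, an L position)
The L vertices are D, F, G; that is 3 in all.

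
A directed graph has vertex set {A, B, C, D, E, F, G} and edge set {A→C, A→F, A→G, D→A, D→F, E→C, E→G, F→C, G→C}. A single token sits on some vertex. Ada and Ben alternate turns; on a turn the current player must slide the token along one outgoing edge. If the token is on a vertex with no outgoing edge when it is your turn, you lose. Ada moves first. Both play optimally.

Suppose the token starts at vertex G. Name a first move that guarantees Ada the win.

Move to C.

Build the W/L table. Terminal = L. A non-terminal position is W if it has a move to some L; otherwise it is L.
Every edge goes from a vertex to one that appears earlier in the order C, B, G, F, E, A, D, so processing vertices in that order labels each vertex after all of its successors.
C: no outgoing edge → L
B: no outgoing edge → L
G: reaches L-position C → W
F: reaches L-position C → W
E: reaches L-position C → W
A: reaches L-position C → W
D: only reaches A(W), F(W), all W → L
From G, the L positions reachable in one move are: C.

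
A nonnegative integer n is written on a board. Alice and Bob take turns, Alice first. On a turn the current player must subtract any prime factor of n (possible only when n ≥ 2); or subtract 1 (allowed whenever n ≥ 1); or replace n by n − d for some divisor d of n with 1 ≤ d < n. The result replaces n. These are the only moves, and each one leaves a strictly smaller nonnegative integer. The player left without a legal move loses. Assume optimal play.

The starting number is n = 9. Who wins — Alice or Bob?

Bob wins.

Work bottom-up. With no move the player to move loses. Otherwise the position is W if at least one move leads to an L position for the opponent, and L if every move leads to a W.
n=0: no move → L
n=1: reaches L-position 0 → W
n=2: reaches L-position 0 → W
n=3: reaches L-position 0 → W
n=4: only reaches 2(W), 3(W), all W → L
n=5: reaches L-position 0 → W
n=6: reaches L-position 4 → W
n=7: reaches L-position 0 → W
n=8: reaches L-position 4 → W
n=9: only reaches 6(W), 8(W), all W → L
The starting position 9 is L: whatever Alice does, the opponent receives a W position.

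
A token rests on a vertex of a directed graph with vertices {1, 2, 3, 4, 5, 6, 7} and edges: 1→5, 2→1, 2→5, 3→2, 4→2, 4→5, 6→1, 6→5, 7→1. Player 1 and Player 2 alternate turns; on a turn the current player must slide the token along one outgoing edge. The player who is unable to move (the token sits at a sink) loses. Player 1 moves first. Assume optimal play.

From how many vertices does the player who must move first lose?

Use the standard recursion: the mover loses at a terminal position; elsewhere, the mover wins exactly when some move hands the opponent an L position.
Every edge goes from a vertex to one that appears earlier in the order 5, 1, 2, 6, 7, 3, 4, so processing vertices in that order labels each vertex after all of its successors.
5: no outgoing edge → L
1: reaches L-position 5 → W
2: reaches L-position 5 → W
6: reaches L-position 5 → W
7: only reaches 1(W), which is W → L
3: only reaches 2(W), which is W → L
4: reaches L-position 5 → W
The L vertices are 3, 5, 7; that is 3 in all.

3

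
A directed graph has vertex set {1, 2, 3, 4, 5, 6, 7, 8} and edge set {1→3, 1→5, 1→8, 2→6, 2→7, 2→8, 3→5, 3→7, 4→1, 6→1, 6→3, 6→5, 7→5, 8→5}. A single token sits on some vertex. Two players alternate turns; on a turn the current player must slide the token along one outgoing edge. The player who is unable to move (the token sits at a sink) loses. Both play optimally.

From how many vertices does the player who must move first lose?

3

Positions with no move are L. A position that does have a move is losing for the player to move precisely when every available move leads to a winning position for the opponent. Fill in the labels:
Every edge goes from a vertex to one that appears earlier in the order 5, 8, 7, 3, 1, 6, 2, 4, so processing vertices in that order labels each vertex after all of its successors.
5: no outgoing edge → L
8: reaches L-position 5 → W
7: reaches L-position 5 → W
3: reaches L-position 5 → W
1: reaches L-position 5 → W
6: reaches L-position 5 → W
2: only reaches 6(W), 7(W), 8(W), all W → L
4: only reaches 1(W), which is W → L
The L vertices are 2, 4, 5; that is 3 in all.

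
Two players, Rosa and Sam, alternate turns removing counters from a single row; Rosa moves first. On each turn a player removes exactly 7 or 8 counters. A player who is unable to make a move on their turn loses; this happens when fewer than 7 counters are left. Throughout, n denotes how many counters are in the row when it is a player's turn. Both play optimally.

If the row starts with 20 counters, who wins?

Positions with no move are L. A position that does have a move is losing for the player to move precisely when every available move leads to a winning position for the opponent. Fill in the labels:
n=0: no move → L
n=1: no move → L
n=2: no move → L
n=3: no move → L
n=4: no move → L
n=5: no move → L
n=6: no move → L
n=7: W (go to 0, an L position)
n=8: W (go to 1, an L position)
n=9: W (go to 2, an L position)
n=10: W (go to 3, an L position)
n=11: W (go to 4, an L position)
n=12: W (go to 5, an L position)
n=13: W (go to 6, an L position)
n=14: W (go to 6, an L position)
n=15: L (options 8(W), 7(W) are all W)
n=16: L (options 9(W), 8(W) are all W)
n=17: L (options 10(W), 9(W) are all W)
n=18: L (options 11(W), 10(W) are all W)
n=19: L (options 12(W), 11(W) are all W)
n=20: L (options 13(W), 12(W) are all W)
The starting position 20 is L: whatever Rosa does, the opponent receives a W position.

Sam wins.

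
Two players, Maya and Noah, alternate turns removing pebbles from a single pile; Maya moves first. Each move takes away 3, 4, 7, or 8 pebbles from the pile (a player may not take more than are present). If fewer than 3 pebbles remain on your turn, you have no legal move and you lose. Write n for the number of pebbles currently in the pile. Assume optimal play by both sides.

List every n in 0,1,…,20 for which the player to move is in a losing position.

0, 1, 2, 11, 12, 13

Use the standard recursion: the mover loses at a terminal position; elsewhere, the mover wins exactly when some move hands the opponent an L position.
n=0: no move → L
n=1: no move → L
n=2: no move → L
n=3: can move to 0, which is L ⇒ W
n=4: can move to 1, which is L ⇒ W
n=5: can move to 2, which is L ⇒ W
n=6: can move to 2, which is L ⇒ W
n=7: can move to 0, which is L ⇒ W
n=8: can move to 1, which is L ⇒ W
n=9: can move to 2, which is L ⇒ W
n=10: can move to 2, which is L ⇒ W
n=11: moves to 8(W), 7(W), 4(W), 3(W); every one is W ⇒ L
n=12: moves to 9(W), 8(W), 5(W), 4(W); every one is W ⇒ L
n=13: moves to 10(W), 9(W), 6(W), 5(W); every one is W ⇒ L
n=14: can move to 11, which is L ⇒ W
n=15: can move to 12, which is L ⇒ W
n=16: can move to 13, which is L ⇒ W
n=17: can move to 13, which is L ⇒ W
n=18: can move to 11, which is L ⇒ W
n=19: can move to 12, which is L ⇒ W
n=20: can move to 13, which is L ⇒ W
Reading off the rows marked L gives the requested list; there are 6 such values of n.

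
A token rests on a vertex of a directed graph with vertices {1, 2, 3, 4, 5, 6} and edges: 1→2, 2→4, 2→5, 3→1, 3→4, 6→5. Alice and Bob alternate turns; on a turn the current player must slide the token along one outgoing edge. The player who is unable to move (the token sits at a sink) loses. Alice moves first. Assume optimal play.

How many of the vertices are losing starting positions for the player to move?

Label each position W (a win for the player to move) or L (a loss). A position with no legal move is L; any other position is W exactly when some move reaches an L, and L when every move reaches a W.
Every edge goes from a vertex to one that appears earlier in the order 5, 4, 2, 1, 6, 3, so processing vertices in that order labels each vertex after all of its successors.
5: no outgoing edge → L
4: no outgoing edge → L
2: W (go to 4, an L position)
1: L (sole option 2(W) is W)
6: W (go to 5, an L position)
3: W (go to 1, an L position)
The L vertices are 1, 4, 5; that is 3 in all.

3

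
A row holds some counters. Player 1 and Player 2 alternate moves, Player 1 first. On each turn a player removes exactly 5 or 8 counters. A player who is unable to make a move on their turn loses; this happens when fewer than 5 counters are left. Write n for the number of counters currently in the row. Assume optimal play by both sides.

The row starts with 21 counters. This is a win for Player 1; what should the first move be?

Remove 5, leaving 16.

Compute win/loss labels from the base case upward. A position with no move is L. Any other position is W if it can reach an L in one move, else L.
n=0: no move → L
n=1: no move → L
n=2: no move → L
n=3: no move → L
n=4: no move → L
n=5: can move to 0, which is L ⇒ W
n=6: can move to 1, which is L ⇒ W
n=7: can move to 2, which is L ⇒ W
n=8: can move to 3, which is L ⇒ W
n=9: can move to 4, which is L ⇒ W
n=10: can move to 2, which is L ⇒ W
n=11: can move to 3, which is L ⇒ W
n=12: can move to 4, which is L ⇒ W
n=13: moves to 8(W), 5(W); every one is W ⇒ L
n=14: moves to 9(W), 6(W); every one is W ⇒ L
n=15: moves to 10(W), 7(W); every one is W ⇒ L
n=16: moves to 11(W), 8(W); every one is W ⇒ L
n=17: moves to 12(W), 9(W); every one is W ⇒ L
n=18: can move to 13, which is L ⇒ W
n=19: can move to 14, which is L ⇒ W
n=20: can move to 15, which is L ⇒ W
n=21: can move to 16, which is L ⇒ W
From 21, the L positions reachable in one move are: 16, 13. Any move reaching one of these is winning.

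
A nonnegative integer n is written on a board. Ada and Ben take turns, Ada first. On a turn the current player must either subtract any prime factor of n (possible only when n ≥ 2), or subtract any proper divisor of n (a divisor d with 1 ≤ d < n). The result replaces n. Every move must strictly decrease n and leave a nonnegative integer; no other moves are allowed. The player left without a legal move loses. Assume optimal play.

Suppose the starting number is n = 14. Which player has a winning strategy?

Label each position W (a win for the player to move) or L (a loss). A position with no legal move is L; any other position is W exactly when some move reaches an L, and L when every move reaches a W.
n=0: no move → L
n=1: no move → L
n=2: reaches L-position 0 → W
n=3: reaches L-position 0 → W
n=4: only reaches 2(W), 3(W), all W → L
n=5: reaches L-position 0 → W
n=6: reaches L-position 4 → W
n=7: reaches L-position 0 → W
n=8: reaches L-position 4 → W
n=9: only reaches 6(W), 8(W), all W → L
n=10: reaches L-position 9 → W
n=11: reaches L-position 0 → W
n=12: reaches L-position 9 → W
n=13: reaches L-position 0 → W
n=14: only reaches 7(W), 12(W), 13(W), all W → L
The starting position 14 is L: whatever Ada does, the opponent receives a W position.

Ben wins.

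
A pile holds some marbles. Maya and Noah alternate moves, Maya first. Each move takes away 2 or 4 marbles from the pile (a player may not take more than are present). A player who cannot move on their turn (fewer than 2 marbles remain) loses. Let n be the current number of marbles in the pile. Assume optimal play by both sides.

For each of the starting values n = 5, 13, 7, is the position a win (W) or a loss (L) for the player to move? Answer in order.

Compute win/loss labels from the base case upward. A position with no move is L. Any other position is W if it can reach an L in one move, else L.
n=0: no move → L
n=1: no move → L
n=2: W (go to 0, an L position)
n=3: W (go to 1, an L position)
n=4: W (go to 0, an L position)
n=5: W (go to 1, an L position)
n=6: L (options 4(W), 2(W) are all W)
n=7: L (options 5(W), 3(W) are all W)
n=8: W (go to 6, an L position)
n=9: W (go to 7, an L position)
n=10: W (go to 6, an L position)
n=11: W (go to 7, an L position)
n=12: L (options 10(W), 8(W) are all W)
n=13: L (options 11(W), 9(W) are all W)

5: W, 13: L, 7: L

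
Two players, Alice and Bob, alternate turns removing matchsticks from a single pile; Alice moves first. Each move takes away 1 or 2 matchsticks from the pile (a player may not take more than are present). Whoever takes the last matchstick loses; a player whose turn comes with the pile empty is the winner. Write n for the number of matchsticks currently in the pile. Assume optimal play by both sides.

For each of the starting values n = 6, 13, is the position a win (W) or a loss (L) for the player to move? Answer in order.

6: W, 13: L

Classify positions by backward induction: terminal positions (no move available) are W. From any other position, the mover wins iff some move reaches an L.
n=0: no move; the opponent has just taken the last matchstick and therefore loses → W
n=1: the only move is to 0(W), a W ⇒ L
n=2: can move to 1, which is L ⇒ W
n=3: can move to 1, which is L ⇒ W
n=4: moves to 3(W), 2(W); every one is W ⇒ L
n=5: can move to 4, which is L ⇒ W
n=6: can move to 4, which is L ⇒ W
n=7: moves to 6(W), 5(W); every one is W ⇒ L
n=8: can move to 7, which is L ⇒ W
n=9: can move to 7, which is L ⇒ W
n=10: moves to 9(W), 8(W); every one is W ⇒ L
n=11: can move to 10, which is L ⇒ W
n=12: can move to 10, which is L ⇒ W
n=13: moves to 12(W), 11(W); every one is W ⇒ L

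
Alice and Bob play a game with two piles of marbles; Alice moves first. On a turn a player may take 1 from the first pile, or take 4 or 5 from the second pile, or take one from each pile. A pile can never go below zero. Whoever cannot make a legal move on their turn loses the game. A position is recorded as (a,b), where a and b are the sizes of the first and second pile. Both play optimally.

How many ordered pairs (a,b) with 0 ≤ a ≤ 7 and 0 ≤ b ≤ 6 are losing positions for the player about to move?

Work bottom-up. With no move the player to move loses. Otherwise the position is W if at least one move leads to an L position for the opponent, and L if every move leads to a W.
Every move lowers a or b (never raises either), so fill the grid row by row in increasing a, and left to right within a row: each cell's successors are then already labelled.
      b=0  b=1  b=2  b=3  b=4  b=5  b=6
a=0:    L    L    L    L    W    W    W
a=1:    W    W    W    W    W    L    L
a=2:    L    L    L    L    W    W    W
a=3:    W    W    W    W    W    L    L
a=4:    L    L    L    L    W    W    W
a=5:    W    W    W    W    W    L    L
a=6:    L    L    L    L    W    W    W
a=7:    W    W    W    W    W    L    L
Cells with no legal move (terminal, hence L): (0,0), (0,1), (0,2), (0,3).
The remaining L cells, each justified by listing all of its moves:
(1,5): →(0,5)(W), (1,1)(W), (1,0)(W), (0,4)(W) — all W, so L
(1,6): →(0,6)(W), (1,2)(W), (1,1)(W), (0,5)(W) — all W, so L
(2,0): →(1,0)(W) only, which is W, so L
(2,1): →(1,1)(W), (1,0)(W) — all W, so L
(2,2): →(1,2)(W), (1,1)(W) — all W, so L
(2,3): →(1,3)(W), (1,2)(W) — all W, so L
(3,5): →(2,5)(W), (3,1)(W), (3,0)(W), (2,4)(W) — all W, so L
(3,6): →(2,6)(W), (3,2)(W), (3,1)(W), (2,5)(W) — all W, so L
(4,0): →(3,0)(W) only, which is W, so L
(4,1): →(3,1)(W), (3,0)(W) — all W, so L
(4,2): →(3,2)(W), (3,1)(W) — all W, so L
(4,3): →(3,3)(W), (3,2)(W) — all W, so L
(5,5): →(4,5)(W), (5,1)(W), (5,0)(W), (4,4)(W) — all W, so L
(5,6): →(4,6)(W), (5,2)(W), (5,1)(W), (4,5)(W) — all W, so L
(6,0): →(5,0)(W) only, which is W, so L
(6,1): →(5,1)(W), (5,0)(W) — all W, so L
(6,2): →(5,2)(W), (5,1)(W) — all W, so L
(6,3): →(5,3)(W), (5,2)(W) — all W, so L
(7,5): →(6,5)(W), (7,1)(W), (7,0)(W), (6,4)(W) — all W, so L
(7,6): →(6,6)(W), (7,2)(W), (7,1)(W), (6,5)(W) — all W, so L
Every other cell has at least one move into one of the L cells above, so it is W.
L cells per row: a=0: 4, a=1: 2, a=2: 4, a=3: 2, a=4: 4, a=5: 2, a=6: 4, a=7: 2; total 24.

24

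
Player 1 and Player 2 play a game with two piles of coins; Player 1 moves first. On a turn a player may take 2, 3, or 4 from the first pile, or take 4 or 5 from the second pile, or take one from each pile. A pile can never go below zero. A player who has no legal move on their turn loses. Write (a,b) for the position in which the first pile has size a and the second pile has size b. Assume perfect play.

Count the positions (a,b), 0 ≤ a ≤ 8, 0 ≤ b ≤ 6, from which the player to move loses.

Work bottom-up. With no move the player to move loses. Otherwise the position is W if at least one move leads to an L position for the opponent, and L if every move leads to a W.
Every move lowers a or b (never raises either), so fill the grid row by row in increasing a, and left to right within a row: each cell's successors are then already labelled.
      b=0  b=1  b=2  b=3  b=4  b=5  b=6
a=0:    L    L    L    L    W    W    W
a=1:    L    W    W    W    W    W    L
a=2:    W    W    W    W    L    L    L
a=3:    W    W    W    W    L    W    W
a=4:    W    W    W    W    W    W    W
a=5:    W    L    L    L    W    W    W
a=6:    L    L    W    W    W    W    W
a=7:    L    W    W    W    W    W    L
a=8:    W    W    W    W    L    L    L
Cells with no legal move (terminal, hence L): (0,0), (0,1), (0,2), (0,3), (1,0).
The remaining L cells, each justified by listing all of its moves:
(1,6): moves to (1,2)(W), (1,1)(W), (0,5)(W); every one is W ⇒ L
(2,4): moves to (0,4)(W), (2,0)(W), (1,3)(W); every one is W ⇒ L
(2,5): moves to (0,5)(W), (2,1)(W), (2,0)(W), (1,4)(W); every one is W ⇒ L
(2,6): moves to (0,6)(W), (2,2)(W), (2,1)(W), (1,5)(W); every one is W ⇒ L
(3,4): moves to (1,4)(W), (0,4)(W), (3,0)(W), (2,3)(W); every one is W ⇒ L
(5,1): moves to (3,1)(W), (2,1)(W), (1,1)(W), (4,0)(W); every one is W ⇒ L
(5,2): moves to (3,2)(W), (2,2)(W), (1,2)(W), (4,1)(W); every one is W ⇒ L
(5,3): moves to (3,3)(W), (2,3)(W), (1,3)(W), (4,2)(W); every one is W ⇒ L
(6,0): moves to (4,0)(W), (3,0)(W), (2,0)(W); every one is W ⇒ L
(6,1): moves to (4,1)(W), (3,1)(W), (2,1)(W), (5,0)(W); every one is W ⇒ L
(7,0): moves to (5,0)(W), (4,0)(W), (3,0)(W); every one is W ⇒ L
(7,6): moves to (5,6)(W), (4,6)(W), (3,6)(W), (7,2)(W), (7,1)(W), (6,5)(W); every one is W ⇒ L
(8,4): moves to (6,4)(W), (5,4)(W), (4,4)(W), (8,0)(W), (7,3)(W); every one is W ⇒ L
(8,5): moves to (6,5)(W), (5,5)(W), (4,5)(W), (8,1)(W), (8,0)(W), (7,4)(W); every one is W ⇒ L
(8,6): moves to (6,6)(W), (5,6)(W), (4,6)(W), (8,2)(W), (8,1)(W), (7,5)(W); every one is W ⇒ L
Every other cell has at least one move into one of the L cells above, so it is W.
L cells per row: a=0: 4, a=1: 2, a=2: 3, a=3: 1, a=4: 0, a=5: 3, a=6: 2, a=7: 2, a=8: 3; total 20.

20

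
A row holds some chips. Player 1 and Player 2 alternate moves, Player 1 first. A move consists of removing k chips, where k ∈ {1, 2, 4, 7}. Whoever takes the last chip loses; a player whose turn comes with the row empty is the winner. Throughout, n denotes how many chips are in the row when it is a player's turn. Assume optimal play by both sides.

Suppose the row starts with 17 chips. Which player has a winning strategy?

Player 1 wins.

Label each position W (a win for the player to move) or L (a loss). A position with no legal move is W; any other position is W exactly when some move reaches an L, and L when every move reaches a W.
n=0: no move; the opponent has just taken the last chip and therefore loses → W
n=1: L (sole option 0(W) is W)
n=2: W (go to 1, an L position)
n=3: W (go to 1, an L position)
n=4: L (options 3(W), 2(W), 0(W) are all W)
n=5: W (go to 4, an L position)
n=6: W (go to 4, an L position)
n=7: L (options 6(W), 5(W), 3(W), 0(W) are all W)
n=8: W (go to 7, an L position)
n=9: W (go to 7, an L position)
n=10: L (options 9(W), 8(W), 6(W), 3(W) are all W)
n=11: W (go to 10, an L position)
n=12: W (go to 10, an L position)
n=13: L (options 12(W), 11(W), 9(W), 6(W) are all W)
n=14: W (go to 13, an L position)
n=15: W (go to 13, an L position)
n=16: L (options 15(W), 14(W), 12(W), 9(W) are all W)
n=17: W (go to 16, an L position)
From 17 Player 1 can remove 1, leaving 16, reaching an L position.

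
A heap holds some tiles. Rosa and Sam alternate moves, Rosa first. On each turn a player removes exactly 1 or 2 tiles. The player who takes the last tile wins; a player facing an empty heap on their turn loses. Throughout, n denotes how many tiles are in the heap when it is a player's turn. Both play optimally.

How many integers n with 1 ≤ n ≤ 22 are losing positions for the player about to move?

7

Build the W/L table. Terminal = L. A non-terminal position is W if it has a move to some L; otherwise it is L.
n=0: no move → L
n=1: W (go to 0, an L position)
n=2: W (go to 0, an L position)
n=3: L (options 2(W), 1(W) are all W)
n=4: W (go to 3, an L position)
n=5: W (go to 3, an L position)
n=6: L (options 5(W), 4(W) are all W)
n=7: W (go to 6, an L position)
n=8: W (go to 6, an L position)
n=9: L (options 8(W), 7(W) are all W)
n=10: W (go to 9, an L position)
n=11: W (go to 9, an L position)
n=12: L (options 11(W), 10(W) are all W)
n=13: W (go to 12, an L position)
n=14: W (go to 12, an L position)
n=15: L (options 14(W), 13(W) are all W)
n=16: W (go to 15, an L position)
n=17: W (go to 15, an L position)
n=18: L (options 17(W), 16(W) are all W)
n=19: W (go to 18, an L position)
n=20: W (go to 18, an L position)
n=21: L (options 20(W), 19(W) are all W)
n=22: W (go to 21, an L position)
L entries with 1 ≤ n ≤ 22 (n=0 is outside the asked range and is not counted): n = 3, 6, 9, 12, 15, 18, 21; that makes 7.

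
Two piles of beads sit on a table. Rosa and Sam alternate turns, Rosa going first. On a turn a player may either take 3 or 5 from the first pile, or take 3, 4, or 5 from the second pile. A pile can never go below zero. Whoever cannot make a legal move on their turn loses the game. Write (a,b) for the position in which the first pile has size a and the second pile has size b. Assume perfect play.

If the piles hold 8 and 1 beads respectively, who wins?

Sam wins.

Classify positions by backward induction: terminal positions (no move available) are L. From any other position, the mover wins iff some move reaches an L.
No move ever increases a pile, so every position that can arise here has a ≤ 8 and b ≤ 1; it is enough to label the cells with 0 ≤ a ≤ 8 and 0 ≤ b ≤ 1.
Every move lowers a or b (never raises either), so fill the grid row by row in increasing a, and left to right within a row: each cell's successors are then already labelled.
      b=0  b=1
a=0:    L    L
a=1:    L    L
a=2:    L    L
a=3:    W    W
a=4:    W    W
a=5:    W    W
a=6:    W    W
a=7:    W    W
a=8:    L    L
Cells with no legal move (terminal, hence L): (0,0), (0,1), (1,0), (1,1), (2,0), (2,1).
The remaining L cells, each justified by listing all of its moves:
(8,0): moves to (5,0)(W), (3,0)(W); every one is W ⇒ L
(8,1): moves to (5,1)(W), (3,1)(W); every one is W ⇒ L
Every other cell has at least one move into one of the L cells above, so it is W.
Every move from (8,1) reaches a W position, so the mover loses.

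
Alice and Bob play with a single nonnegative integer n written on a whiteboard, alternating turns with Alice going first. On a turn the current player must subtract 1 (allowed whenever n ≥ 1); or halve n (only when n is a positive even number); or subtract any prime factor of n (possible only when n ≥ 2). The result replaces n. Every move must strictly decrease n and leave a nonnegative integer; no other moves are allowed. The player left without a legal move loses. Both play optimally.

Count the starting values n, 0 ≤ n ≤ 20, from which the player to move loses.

5

Label each position W (a win for the player to move) or L (a loss). A position with no legal move is L; any other position is W exactly when some move reaches an L, and L when every move reaches a W.
n=0: no move → L
n=1: →0(L), so W
n=2: →0(L), so W
n=3: →0(L), so W
n=4: →2(W), 3(W) — all W, so L
n=5: →0(L), so W
n=6: →4(L), so W
n=7: →0(L), so W
n=8: →4(L), so W
n=9: →6(W), 8(W) — all W, so L
n=10: →9(L), so W
n=11: →0(L), so W
n=12: →9(L), so W
n=13: →0(L), so W
n=14: →7(W), 12(W), 13(W) — all W, so L
n=15: →14(L), so W
n=16: →14(L), so W
n=17: →0(L), so W
n=18: →9(L), so W
n=19: →0(L), so W
n=20: →10(W), 15(W), 18(W), 19(W) — all W, so L
L entries with 0 ≤ n ≤ 20: n = 0, 4, 9, 14, 20; that makes 5.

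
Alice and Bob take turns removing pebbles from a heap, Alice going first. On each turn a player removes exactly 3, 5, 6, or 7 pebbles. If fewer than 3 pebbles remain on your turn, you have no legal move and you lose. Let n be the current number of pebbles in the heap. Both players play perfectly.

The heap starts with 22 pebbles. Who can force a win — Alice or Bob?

Bob wins.

Positions with no move are L. A position that does have a move is losing for the player to move precisely when every available move leads to a winning position for the opponent. Fill in the labels:
n=0: no move → L
n=1: no move → L
n=2: no move → L
n=3: W (go to 0, an L position)
n=4: W (go to 1, an L position)
n=5: W (go to 2, an L position)
n=6: W (go to 1, an L position)
n=7: W (go to 2, an L position)
n=8: W (go to 2, an L position)
n=9: W (go to 2, an L position)
n=10: L (options 7(W), 5(W), 4(W), 3(W) are all W)
n=11: L (options 8(W), 6(W), 5(W), 4(W) are all W)
n=12: L (options 9(W), 7(W), 6(W), 5(W) are all W)
n=13: W (go to 10, an L position)
n=14: W (go to 11, an L position)
n=15: W (go to 12, an L position)
n=16: W (go to 11, an L position)
n=17: W (go to 12, an L position)
n=18: W (go to 12, an L position)
n=19: W (go to 12, an L position)
n=20: L (options 17(W), 15(W), 14(W), 13(W) are all W)
n=21: L (options 18(W), 16(W), 15(W), 14(W) are all W)
n=22: L (options 19(W), 17(W), 16(W), 15(W) are all W)
Every move from 22 reaches a W position, so the mover loses.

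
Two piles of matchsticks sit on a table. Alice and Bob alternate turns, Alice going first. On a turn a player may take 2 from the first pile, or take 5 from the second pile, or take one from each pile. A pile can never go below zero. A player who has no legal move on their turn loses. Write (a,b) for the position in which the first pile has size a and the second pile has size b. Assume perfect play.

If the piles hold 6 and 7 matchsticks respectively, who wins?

Label each position W (a win for the player to move) or L (a loss). A position with no legal move is L; any other position is W exactly when some move reaches an L, and L when every move reaches a W.
No move ever increases a pile, so every position that can arise here has a ≤ 6 and b ≤ 7; it is enough to label the cells with 0 ≤ a ≤ 6 and 0 ≤ b ≤ 7.
Every move lowers a or b (never raises either), so fill the grid row by row in increasing a, and left to right within a row: each cell's successors are then already labelled.
      b=0  b=1  b=2  b=3  b=4  b=5  b=6  b=7
a=0:    L    L    L    L    L    W    W    W
a=1:    L    W    W    W    W    W    L    L
a=2:    W    W    W    W    W    L    L    W
a=3:    W    L    L    L    L    L    W    W
a=4:    L    L    W    W    W    W    W    L
a=5:    L    W    W    W    W    W    L    L
a=6:    W    W    L    L    L    L    L    W
Cells with no legal move (terminal, hence L): (0,0), (0,1), (0,2), (0,3), (0,4), (1,0).
The remaining L cells, each justified by listing all of its moves:
(1,6): only reaches (1,1)(W), (0,5)(W), all W → L
(1,7): only reaches (1,2)(W), (0,6)(W), all W → L
(2,5): only reaches (0,5)(W), (2,0)(W), (1,4)(W), all W → L
(2,6): only reaches (0,6)(W), (2,1)(W), (1,5)(W), all W → L
(3,1): only reaches (1,1)(W), (2,0)(W), all W → L
(3,2): only reaches (1,2)(W), (2,1)(W), all W → L
(3,3): only reaches (1,3)(W), (2,2)(W), all W → L
(3,4): only reaches (1,4)(W), (2,3)(W), all W → L
(3,5): only reaches (1,5)(W), (3,0)(W), (2,4)(W), all W → L
(4,0): only reaches (2,0)(W), which is W → L
(4,1): only reaches (2,1)(W), (3,0)(W), all W → L
(4,7): only reaches (2,7)(W), (4,2)(W), (3,6)(W), all W → L
(5,0): only reaches (3,0)(W), which is W → L
(5,6): only reaches (3,6)(W), (5,1)(W), (4,5)(W), all W → L
(5,7): only reaches (3,7)(W), (5,2)(W), (4,6)(W), all W → L
(6,2): only reaches (4,2)(W), (5,1)(W), all W → L
(6,3): only reaches (4,3)(W), (5,2)(W), all W → L
(6,4): only reaches (4,4)(W), (5,3)(W), all W → L
(6,5): only reaches (4,5)(W), (6,0)(W), (5,4)(W), all W → L
(6,6): only reaches (4,6)(W), (6,1)(W), (5,5)(W), all W → L
Every other cell has at least one move into one of the L cells above, so it is W.
From (6,7) Alice can move to (4,7), reaching an L position.

Alice wins.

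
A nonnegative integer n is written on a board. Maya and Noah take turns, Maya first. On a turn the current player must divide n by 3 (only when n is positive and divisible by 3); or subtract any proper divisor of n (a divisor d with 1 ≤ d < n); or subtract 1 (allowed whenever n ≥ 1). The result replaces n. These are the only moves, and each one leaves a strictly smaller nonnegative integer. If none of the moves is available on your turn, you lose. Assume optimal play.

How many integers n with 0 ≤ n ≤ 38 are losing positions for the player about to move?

15

Build the W/L table. Terminal = L. A non-terminal position is W if it has a move to some L; otherwise it is L.
n=0: no move → L
n=1: can move to 0, which is L ⇒ W
n=2: the only move is to 1(W), a W ⇒ L
n=3: can move to 2, which is L ⇒ W
n=4: can move to 2, which is L ⇒ W
n=5: the only move is to 4(W), a W ⇒ L
n=6: can move to 2, which is L ⇒ W
n=7: the only move is to 6(W), a W ⇒ L
n=8: can move to 7, which is L ⇒ W
n=9: moves to 3(W), 6(W), 8(W); every one is W ⇒ L
n=10: can move to 5, which is L ⇒ W
n=11: the only move is to 10(W), a W ⇒ L
n=12: can move to 9, which is L ⇒ W
n=13: the only move is to 12(W), a W ⇒ L
n=14: can move to 7, which is L ⇒ W
n=15: can move to 5, which is L ⇒ W
n=16: moves to 8(W), 12(W), 14(W), 15(W); every one is W ⇒ L
n=17: can move to 16, which is L ⇒ W
n=18: can move to 9, which is L ⇒ W
n=19: the only move is to 18(W), a W ⇒ L
n=20: can move to 16, which is L ⇒ W
n=21: can move to 7, which is L ⇒ W
n=22: can move to 11, which is L ⇒ W
n=23: the only move is to 22(W), a W ⇒ L
n=24: can move to 16, which is L ⇒ W
n=25: moves to 20(W), 24(W); every one is W ⇒ L
n=26: can move to 13, which is L ⇒ W
n=27: can move to 9, which is L ⇒ W
n=28: moves to 14(W), 21(W), 24(W), 26(W), 27(W); every one is W ⇒ L
n=29: can move to 28, which is L ⇒ W
n=30: can move to 25, which is L ⇒ W
n=31: the only move is to 30(W), a W ⇒ L
n=32: can move to 16, which is L ⇒ W
n=33: can move to 11, which is L ⇒ W
n=34: moves to 17(W), 32(W), 33(W); every one is W ⇒ L
n=35: can move to 28, which is L ⇒ W
n=36: can move to 34, which is L ⇒ W
n=37: the only move is to 36(W), a W ⇒ L
n=38: can move to 19, which is L ⇒ W
L entries with 0 ≤ n ≤ 38: n = 0, 2, 5, 7, 9, 11, 13, 16, 19, 23, 25, 28, 31, 34, 37; that makes 15.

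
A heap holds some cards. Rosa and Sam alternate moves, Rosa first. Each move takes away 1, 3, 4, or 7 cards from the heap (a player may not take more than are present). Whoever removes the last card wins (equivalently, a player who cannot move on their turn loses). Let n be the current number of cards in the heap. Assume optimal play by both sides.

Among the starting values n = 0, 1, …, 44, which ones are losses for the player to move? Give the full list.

Work bottom-up. With no move the player to move loses. Otherwise the position is W if at least one move leads to an L position for the opponent, and L if every move leads to a W.
n=0: no move → L
n=1: reaches L-position 0 → W
n=2: only reaches 1(W), which is W → L
n=3: reaches L-position 2 → W
n=4: reaches L-position 0 → W
n=5: reaches L-position 2 → W
n=6: reaches L-position 2 → W
n=7: reaches L-position 0 → W
n=8: only reaches 7(W), 5(W), 4(W), 1(W), all W → L
n=9: reaches L-position 8 → W
n=10: only reaches 9(W), 7(W), 6(W), 3(W), all W → L
n=11: reaches L-position 10 → W
n=12: reaches L-position 8 → W
n=13: reaches L-position 10 → W
n=14: reaches L-position 10 → W
n=15: reaches L-position 8 → W
n=16: only reaches 15(W), 13(W), 12(W), 9(W), all W → L
n=17: reaches L-position 16 → W
n=18: only reaches 17(W), 15(W), 14(W), 11(W), all W → L
n=19: reaches L-position 18 → W
n=20: reaches L-position 16 → W
n=21: reaches L-position 18 → W
n=22: reaches L-position 18 → W
n=23: reaches L-position 16 → W
n=24: only reaches 23(W), 21(W), 20(W), 17(W), all W → L
n=25: reaches L-position 24 → W
n=26: only reaches 25(W), 23(W), 22(W), 19(W), all W → L
n=27: reaches L-position 26 → W
n=28: reaches L-position 24 → W
n=29: reaches L-position 26 → W
n=30: reaches L-position 26 → W
n=31: reaches L-position 24 → W
n=32: only reaches 31(W), 29(W), 28(W), 25(W), all W → L
n=33: reaches L-position 32 → W
n=34: only reaches 33(W), 31(W), 30(W), 27(W), all W → L
n=35: reaches L-position 34 → W
n=36: reaches L-position 32 → W
n=37: reaches L-position 34 → W
n=38: reaches L-position 34 → W
n=39: reaches L-position 32 → W
n=40: only reaches 39(W), 37(W), 36(W), 33(W), all W → L
n=41: reaches L-position 40 → W
n=42: only reaches 41(W), 39(W), 38(W), 35(W), all W → L
n=43: reaches L-position 42 → W
n=44: reaches L-position 40 → W
The losing starting values of n are exactly the entries labelled L in this table (12 of them).

0, 2, 8, 10, 16, 18, 24, 26, 32, 34, 40, 42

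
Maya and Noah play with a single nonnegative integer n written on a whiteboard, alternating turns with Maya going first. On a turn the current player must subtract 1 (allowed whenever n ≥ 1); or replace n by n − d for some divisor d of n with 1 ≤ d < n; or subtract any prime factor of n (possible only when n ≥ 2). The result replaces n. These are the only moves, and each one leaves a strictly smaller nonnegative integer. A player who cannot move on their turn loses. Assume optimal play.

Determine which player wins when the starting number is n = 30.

Maya wins.

Build the W/L table. Terminal = L. A non-terminal position is W if it has a move to some L; otherwise it is L.
n=0: no move → L
n=1: reaches L-position 0 → W
n=2: reaches L-position 0 → W
n=3: reaches L-position 0 → W
n=4: only reaches 2(W), 3(W), all W → L
n=5: reaches L-position 0 → W
n=6: reaches L-position 4 → W
n=7: reaches L-position 0 → W
n=8: reaches L-position 4 → W
n=9: only reaches 6(W), 8(W), all W → L
n=10: reaches L-position 9 → W
n=11: reaches L-position 0 → W
n=12: reaches L-position 9 → W
n=13: reaches L-position 0 → W
n=14: only reaches 7(W), 12(W), 13(W), all W → L
n=15: reaches L-position 14 → W
n=16: reaches L-position 14 → W
n=17: reaches L-position 0 → W
n=18: reaches L-position 9 → W
n=19: reaches L-position 0 → W
n=20: only reaches 10(W), 15(W), 16(W), 18(W), 19(W), all W → L
n=21: reaches L-position 14 → W
n=22: reaches L-position 20 → W
n=23: reaches L-position 0 → W
n=24: reaches L-position 20 → W
n=25: reaches L-position 20 → W
n=26: only reaches 13(W), 24(W), 25(W), all W → L
n=27: reaches L-position 26 → W
n=28: reaches L-position 14 → W
n=29: reaches L-position 0 → W
n=30: reaches L-position 20 → W
The starting position 30 is W: Maya should move to 20, handing over an L position.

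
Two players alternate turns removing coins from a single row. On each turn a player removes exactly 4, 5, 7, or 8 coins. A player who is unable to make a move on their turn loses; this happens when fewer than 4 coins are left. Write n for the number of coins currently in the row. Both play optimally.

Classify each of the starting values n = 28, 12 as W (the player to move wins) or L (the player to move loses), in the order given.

Classify positions by backward induction: terminal positions (no move available) are L. From any other position, the mover wins iff some move reaches an L.
n=0: no move → L
n=1: no move → L
n=2: no move → L
n=3: no move → L
n=4: W (go to 0, an L position)
n=5: W (go to 1, an L position)
n=6: W (go to 2, an L position)
n=7: W (go to 3, an L position)
n=8: W (go to 3, an L position)
n=9: W (go to 2, an L position)
n=10: W (go to 3, an L position)
n=11: W (go to 3, an L position)
n=12: L (options 8(W), 7(W), 5(W), 4(W) are all W)
n=13: L (options 9(W), 8(W), 6(W), 5(W) are all W)
n=14: L (options 10(W), 9(W), 7(W), 6(W) are all W)
n=15: L (options 11(W), 10(W), 8(W), 7(W) are all W)
n=16: W (go to 12, an L position)
n=17: W (go to 13, an L position)
n=18: W (go to 14, an L position)
n=19: W (go to 15, an L position)
n=20: W (go to 15, an L position)
n=21: W (go to 14, an L position)
n=22: W (go to 15, an L position)
n=23: W (go to 15, an L position)
n=24: L (options 20(W), 19(W), 17(W), 16(W) are all W)
n=25: L (options 21(W), 20(W), 18(W), 17(W) are all W)
n=26: L (options 22(W), 21(W), 19(W), 18(W) are all W)
n=27: L (options 23(W), 22(W), 20(W), 19(W) are all W)
n=28: W (go to 24, an L position)

28: W, 12: L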